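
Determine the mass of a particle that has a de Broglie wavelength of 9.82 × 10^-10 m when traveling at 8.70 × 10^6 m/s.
7.76 × 10^-32 kg

From the de Broglie relation λ = h/(mv), we solve for m:

m = h/(λv)
m = (6.626 × 10^-34 J·s) / (9.82 × 10^-10 m × 8.70 × 10^6 m/s)
m = 7.76 × 10^-32 kg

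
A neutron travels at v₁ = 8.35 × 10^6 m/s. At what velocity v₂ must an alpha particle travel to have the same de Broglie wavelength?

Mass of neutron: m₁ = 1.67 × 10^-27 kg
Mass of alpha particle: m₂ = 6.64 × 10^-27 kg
v₂ = 2.10 × 10^6 m/s

For equal de Broglie wavelengths: λ₁ = λ₂

h/(m₁v₁) = h/(m₂v₂)
m₁v₁ = m₂v₂
v₂ = v₁ · (m₁/m₂)

v₂ = 8.35 × 10^6 m/s × (1.67 × 10^-27 kg / 6.64 × 10^-27 kg)
v₂ = 2.10 × 10^6 m/s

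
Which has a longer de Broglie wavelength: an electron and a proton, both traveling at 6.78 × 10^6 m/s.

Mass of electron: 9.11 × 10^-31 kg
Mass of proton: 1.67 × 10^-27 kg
The electron has the longer wavelength.

Using λ = h/(mv), since both particles have the same velocity, the wavelength depends only on mass.

For electron: λ₁ = h/(m₁v) = 1.07 × 10^-10 m
For proton: λ₂ = h/(m₂v) = 5.85 × 10^-14 m

Since λ ∝ 1/m at constant velocity, the lighter particle has the longer wavelength.

The electron has the longer de Broglie wavelength.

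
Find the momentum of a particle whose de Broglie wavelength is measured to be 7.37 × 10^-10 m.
8.99 × 10^-25 kg·m/s

From the de Broglie relation λ = h/p, we solve for p:

p = h/λ
p = (6.626 × 10^-34 J·s) / (7.37 × 10^-10 m)
p = 8.99 × 10^-25 kg·m/s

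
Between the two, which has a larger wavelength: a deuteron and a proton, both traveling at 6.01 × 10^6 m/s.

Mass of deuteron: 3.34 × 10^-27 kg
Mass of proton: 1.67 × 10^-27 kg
The proton has the longer wavelength.

Using λ = h/(mv), since both particles have the same velocity, the wavelength depends only on mass.

For deuteron: λ₁ = h/(m₁v) = 3.30 × 10^-14 m
For proton: λ₂ = h/(m₂v) = 6.60 × 10^-14 m

Since λ ∝ 1/m at constant velocity, the lighter particle has the longer wavelength.

The proton has the longer de Broglie wavelength.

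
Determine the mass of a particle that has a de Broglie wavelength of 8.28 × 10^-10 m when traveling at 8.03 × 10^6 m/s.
9.97 × 10^-32 kg

From the de Broglie relation λ = h/(mv), we solve for m:

m = h/(λv)
m = (6.626 × 10^-34 J·s) / (8.28 × 10^-10 m × 8.03 × 10^6 m/s)
m = 9.97 × 10^-32 kg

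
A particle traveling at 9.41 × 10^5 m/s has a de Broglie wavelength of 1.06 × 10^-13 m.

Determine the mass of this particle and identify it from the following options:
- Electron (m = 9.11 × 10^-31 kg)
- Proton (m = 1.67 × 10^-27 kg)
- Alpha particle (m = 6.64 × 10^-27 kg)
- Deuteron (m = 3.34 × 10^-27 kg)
The particle is an alpha particle.

From λ = h/(mv), solve for mass:

m = h/(λv)
m = (6.626 × 10^-34 J·s) / (1.06 × 10^-13 m × 9.41 × 10^5 m/s)
m = 6.64 × 10^-27 kg

Comparing with the listed masses, this is closest to an alpha particle.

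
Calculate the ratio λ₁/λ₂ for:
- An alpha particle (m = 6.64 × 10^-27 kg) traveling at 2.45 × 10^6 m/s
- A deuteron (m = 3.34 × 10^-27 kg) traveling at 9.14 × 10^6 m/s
λ₁/λ₂ = 1.88

Using λ = h/(mv):

λ₁ = h/(m₁v₁) = 4.07 × 10^-14 m
λ₂ = h/(m₂v₂) = 2.17 × 10^-14 m

Ratio λ₁/λ₂ = (m₂v₂)/(m₁v₁)
         = (3.34 × 10^-27 kg × 9.14 × 10^6 m/s) / (6.64 × 10^-27 kg × 2.45 × 10^6 m/s)
         = 1.88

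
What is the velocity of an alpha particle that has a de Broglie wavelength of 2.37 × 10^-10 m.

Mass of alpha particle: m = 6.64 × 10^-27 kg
4.21 × 10^2 m/s

From the de Broglie relation λ = h/(mv), we solve for v:

v = h/(mλ)
v = (6.626 × 10^-34 J·s) / (6.64 × 10^-27 kg × 2.37 × 10^-10 m)
v = 4.21 × 10^2 m/s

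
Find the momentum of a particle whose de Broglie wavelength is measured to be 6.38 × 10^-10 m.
1.04 × 10^-24 kg·m/s

From the de Broglie relation λ = h/p, we solve for p:

p = h/λ
p = (6.626 × 10^-34 J·s) / (6.38 × 10^-10 m)
p = 1.04 × 10^-24 kg·m/s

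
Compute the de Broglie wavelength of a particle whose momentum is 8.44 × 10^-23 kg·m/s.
7.85 × 10^-12 m

Using the de Broglie relation λ = h/p:

λ = h/p
λ = (6.626 × 10^-34 J·s) / (8.44 × 10^-23 kg·m/s)
λ = 7.85 × 10^-12 m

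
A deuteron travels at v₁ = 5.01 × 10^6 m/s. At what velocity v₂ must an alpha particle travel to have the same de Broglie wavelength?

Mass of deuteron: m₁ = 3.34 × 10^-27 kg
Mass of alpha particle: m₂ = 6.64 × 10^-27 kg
v₂ = 2.52 × 10^6 m/s

For equal de Broglie wavelengths: λ₁ = λ₂

h/(m₁v₁) = h/(m₂v₂)
m₁v₁ = m₂v₂
v₂ = v₁ · (m₁/m₂)

v₂ = 5.01 × 10^6 m/s × (3.34 × 10^-27 kg / 6.64 × 10^-27 kg)
v₂ = 2.52 × 10^6 m/s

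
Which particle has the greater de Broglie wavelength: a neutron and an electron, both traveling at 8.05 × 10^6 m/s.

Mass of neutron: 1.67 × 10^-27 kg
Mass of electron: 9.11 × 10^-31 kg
The electron has the longer wavelength.

Using λ = h/(mv), since both particles have the same velocity, the wavelength depends only on mass.

For neutron: λ₁ = h/(m₁v) = 4.93 × 10^-14 m
For electron: λ₂ = h/(m₂v) = 9.04 × 10^-11 m

Since λ ∝ 1/m at constant velocity, the lighter particle has the longer wavelength.

The electron has the longer de Broglie wavelength.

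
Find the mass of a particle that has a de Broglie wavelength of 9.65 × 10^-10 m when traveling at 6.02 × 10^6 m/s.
1.14 × 10^-31 kg

From the de Broglie relation λ = h/(mv), we solve for m:

m = h/(λv)
m = (6.626 × 10^-34 J·s) / (9.65 × 10^-10 m × 6.02 × 10^6 m/s)
m = 1.14 × 10^-31 kg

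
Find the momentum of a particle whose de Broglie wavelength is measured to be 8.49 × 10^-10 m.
7.80 × 10^-25 kg·m/s

From the de Broglie relation λ = h/p, we solve for p:

p = h/λ
p = (6.626 × 10^-34 J·s) / (8.49 × 10^-10 m)
p = 7.80 × 10^-25 kg·m/s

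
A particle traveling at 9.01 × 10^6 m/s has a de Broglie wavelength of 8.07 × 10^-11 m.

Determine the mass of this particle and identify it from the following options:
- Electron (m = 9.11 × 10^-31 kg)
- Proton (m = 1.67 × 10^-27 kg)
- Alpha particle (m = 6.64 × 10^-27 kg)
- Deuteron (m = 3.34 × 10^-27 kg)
The particle is an electron.

From λ = h/(mv), solve for mass:

m = h/(λv)
m = (6.626 × 10^-34 J·s) / (8.07 × 10^-11 m × 9.01 × 10^6 m/s)
m = 9.11 × 10^-31 kg

Comparing with the listed masses, this is closest to an electron.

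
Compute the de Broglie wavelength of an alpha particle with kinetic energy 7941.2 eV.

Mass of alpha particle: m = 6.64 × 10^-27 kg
1.61 × 10^-13 m

Using λ = h/√(2mKE):

First convert KE to Joules: KE = 7941.2 eV = 1.272 × 10^-15 J

λ = h/√(2mKE)
λ = (6.626 × 10^-34 J·s) / √(2 × 6.64 × 10^-27 kg × 1.272 × 10^-15 J)
λ = 1.61 × 10^-13 m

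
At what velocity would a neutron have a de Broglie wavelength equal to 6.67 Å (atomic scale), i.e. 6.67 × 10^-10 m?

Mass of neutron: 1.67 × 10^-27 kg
5.95 × 10^2 m/s

From λ = h/(mv), solve for v:

v = h/(mλ)
v = (6.626 × 10^-34 J·s) / (1.67 × 10^-27 kg × 6.67 × 10^-10 m)
v = 5.95 × 10^2 m/s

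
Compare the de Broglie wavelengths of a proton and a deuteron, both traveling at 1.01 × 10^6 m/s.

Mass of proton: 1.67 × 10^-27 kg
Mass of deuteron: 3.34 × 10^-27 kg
The proton has the longer wavelength.

Using λ = h/(mv), since both particles have the same velocity, the wavelength depends only on mass.

For proton: λ₁ = h/(m₁v) = 3.93 × 10^-13 m
For deuteron: λ₂ = h/(m₂v) = 1.96 × 10^-13 m

Since λ ∝ 1/m at constant velocity, the lighter particle has the longer wavelength.

The proton has the longer de Broglie wavelength.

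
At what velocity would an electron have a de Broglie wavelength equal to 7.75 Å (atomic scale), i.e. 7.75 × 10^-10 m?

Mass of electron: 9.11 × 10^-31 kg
9.38 × 10^5 m/s

From λ = h/(mv), solve for v:

v = h/(mλ)
v = (6.626 × 10^-34 J·s) / (9.11 × 10^-31 kg × 7.75 × 10^-10 m)
v = 9.38 × 10^5 m/s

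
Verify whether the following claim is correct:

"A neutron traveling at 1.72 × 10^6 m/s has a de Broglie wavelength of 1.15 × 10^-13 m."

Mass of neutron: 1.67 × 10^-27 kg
False

The claim is incorrect.

Using λ = h/(mv):
λ = (6.626 × 10^-34 J·s) / (1.67 × 10^-27 kg × 1.72 × 10^6 m/s)
λ = 2.31 × 10^-13 m

The actual wavelength differs from the claimed 1.15 × 10^-13 m.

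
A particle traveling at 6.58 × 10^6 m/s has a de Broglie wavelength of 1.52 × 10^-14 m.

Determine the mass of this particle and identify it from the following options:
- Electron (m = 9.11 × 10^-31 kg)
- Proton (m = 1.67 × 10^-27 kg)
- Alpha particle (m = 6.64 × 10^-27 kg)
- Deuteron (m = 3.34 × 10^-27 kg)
The particle is an alpha particle.

From λ = h/(mv), solve for mass:

m = h/(λv)
m = (6.626 × 10^-34 J·s) / (1.52 × 10^-14 m × 6.58 × 10^6 m/s)
m = 6.62 × 10^-27 kg

Comparing with the listed masses, this is closest to an alpha particle.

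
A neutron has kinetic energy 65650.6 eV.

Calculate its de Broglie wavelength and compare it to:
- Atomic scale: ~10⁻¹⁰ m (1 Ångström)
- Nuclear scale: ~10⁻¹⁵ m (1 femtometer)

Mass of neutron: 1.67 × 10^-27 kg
λ = 1.12 × 10^-13 m, which is between nuclear and atomic scales.

Using λ = h/√(2mKE):

KE = 65650.6 eV = 1.052 × 10^-14 J

λ = h/√(2mKE)
λ = (6.626 × 10^-34 J·s) / √(2 × 1.67 × 10^-27 kg × 1.052 × 10^-14 J)
λ = 1.12 × 10^-13 m

Comparison:
- Atomic scale (10⁻¹⁰ m): λ is 0.0011× this size
- Nuclear scale (10⁻¹⁵ m): λ is 1.1e+02× this size

The wavelength is between nuclear and atomic scales.

This wavelength is appropriate for probing atomic structure but too large for nuclear physics experiments.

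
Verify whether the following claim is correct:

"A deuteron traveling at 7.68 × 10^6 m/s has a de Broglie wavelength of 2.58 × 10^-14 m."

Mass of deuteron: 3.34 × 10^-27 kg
True

The claim is correct.

Using λ = h/(mv):
λ = (6.626 × 10^-34 J·s) / (3.34 × 10^-27 kg × 7.68 × 10^6 m/s)
λ = 2.58 × 10^-14 m

This matches the claimed value.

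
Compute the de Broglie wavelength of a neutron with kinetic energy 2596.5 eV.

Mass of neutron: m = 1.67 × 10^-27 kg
5.62 × 10^-13 m

Using λ = h/√(2mKE):

First convert KE to Joules: KE = 2596.5 eV = 4.160 × 10^-16 J

λ = h/√(2mKE)
λ = (6.626 × 10^-34 J·s) / √(2 × 1.67 × 10^-27 kg × 4.160 × 10^-16 J)
λ = 5.62 × 10^-13 m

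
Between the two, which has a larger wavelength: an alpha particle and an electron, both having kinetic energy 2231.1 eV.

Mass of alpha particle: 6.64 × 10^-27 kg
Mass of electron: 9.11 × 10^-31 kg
The electron has the longer wavelength.

Using λ = h/√(2mKE):

For alpha particle: λ₁ = h/√(2m₁KE) = 3.04 × 10^-13 m
For electron: λ₂ = h/√(2m₂KE) = 2.60 × 10^-11 m

Since λ ∝ 1/√m at constant kinetic energy, the lighter particle has the longer wavelength.

The electron has the longer de Broglie wavelength.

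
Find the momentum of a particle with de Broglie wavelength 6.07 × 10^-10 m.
1.09 × 10^-24 kg·m/s

From the de Broglie relation λ = h/p, we solve for p:

p = h/λ
p = (6.626 × 10^-34 J·s) / (6.07 × 10^-10 m)
p = 1.09 × 10^-24 kg·m/s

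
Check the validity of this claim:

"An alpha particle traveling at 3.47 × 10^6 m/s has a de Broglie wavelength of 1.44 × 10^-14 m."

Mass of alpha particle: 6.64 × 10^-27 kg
False

The claim is incorrect.

Using λ = h/(mv):
λ = (6.626 × 10^-34 J·s) / (6.64 × 10^-27 kg × 3.47 × 10^6 m/s)
λ = 2.88 × 10^-14 m

The actual wavelength differs from the claimed 1.44 × 10^-14 m.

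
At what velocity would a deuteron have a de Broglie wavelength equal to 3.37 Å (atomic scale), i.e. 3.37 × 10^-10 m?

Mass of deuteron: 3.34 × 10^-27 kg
5.89 × 10^2 m/s

From λ = h/(mv), solve for v:

v = h/(mλ)
v = (6.626 × 10^-34 J·s) / (3.34 × 10^-27 kg × 3.37 × 10^-10 m)
v = 5.89 × 10^2 m/s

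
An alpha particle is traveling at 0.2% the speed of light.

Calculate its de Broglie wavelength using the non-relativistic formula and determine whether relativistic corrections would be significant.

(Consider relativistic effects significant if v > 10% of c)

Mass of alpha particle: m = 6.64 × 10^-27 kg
No, relativistic corrections are not needed.

Using the non-relativistic de Broglie formula λ = h/(mv):

v = 0.2% × c = 5.996 × 10^5 m/s

λ = h/(mv)
λ = (6.626 × 10^-34 J·s) / (6.64 × 10^-27 kg × 5.996 × 10^5 m/s)
λ = 1.66 × 10^-13 m

Since v = 0.2% of c < 10% of c, relativistic corrections are NOT significant and this non-relativistic result is a good approximation.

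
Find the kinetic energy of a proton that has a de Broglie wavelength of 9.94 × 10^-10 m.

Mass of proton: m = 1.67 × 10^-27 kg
1.33 × 10^-22 J (or 8.30 × 10^-4 eV)

From λ = h/√(2mKE), we solve for KE:

λ² = h²/(2mKE)
KE = h²/(2mλ²)
KE = (6.626 × 10^-34 J·s)² / (2 × 1.67 × 10^-27 kg × (9.94 × 10^-10 m)²)
KE = 1.33 × 10^-22 J
KE = 8.30 × 10^-4 eV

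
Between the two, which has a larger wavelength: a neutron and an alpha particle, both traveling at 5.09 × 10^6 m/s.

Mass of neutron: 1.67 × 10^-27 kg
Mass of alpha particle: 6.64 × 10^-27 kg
The neutron has the longer wavelength.

Using λ = h/(mv), since both particles have the same velocity, the wavelength depends only on mass.

For neutron: λ₁ = h/(m₁v) = 7.80 × 10^-14 m
For alpha particle: λ₂ = h/(m₂v) = 1.96 × 10^-14 m

Since λ ∝ 1/m at constant velocity, the lighter particle has the longer wavelength.

The neutron has the longer de Broglie wavelength.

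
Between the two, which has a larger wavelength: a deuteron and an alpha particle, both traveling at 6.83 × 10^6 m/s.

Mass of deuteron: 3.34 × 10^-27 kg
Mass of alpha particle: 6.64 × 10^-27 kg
The deuteron has the longer wavelength.

Using λ = h/(mv), since both particles have the same velocity, the wavelength depends only on mass.

For deuteron: λ₁ = h/(m₁v) = 2.90 × 10^-14 m
For alpha particle: λ₂ = h/(m₂v) = 1.46 × 10^-14 m

Since λ ∝ 1/m at constant velocity, the lighter particle has the longer wavelength.

The deuteron has the longer de Broglie wavelength.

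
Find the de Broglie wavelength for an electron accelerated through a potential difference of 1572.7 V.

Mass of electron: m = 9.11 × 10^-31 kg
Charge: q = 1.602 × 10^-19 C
3.09 × 10^-11 m

When a particle is accelerated through voltage V, it gains kinetic energy KE = qV.

The de Broglie wavelength is then λ = h/√(2mqV):

λ = h/√(2mqV)
λ = (6.626 × 10^-34 J·s) / √(2 × 9.11 × 10^-31 kg × 1.602 × 10^-19 C × 1572.7 V)
λ = 3.09 × 10^-11 m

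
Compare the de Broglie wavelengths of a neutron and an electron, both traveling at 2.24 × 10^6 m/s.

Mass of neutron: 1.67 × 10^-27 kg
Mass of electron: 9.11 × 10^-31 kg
The electron has the longer wavelength.

Using λ = h/(mv), since both particles have the same velocity, the wavelength depends only on mass.

For neutron: λ₁ = h/(m₁v) = 1.77 × 10^-13 m
For electron: λ₂ = h/(m₂v) = 3.25 × 10^-10 m

Since λ ∝ 1/m at constant velocity, the lighter particle has the longer wavelength.

The electron has the longer de Broglie wavelength.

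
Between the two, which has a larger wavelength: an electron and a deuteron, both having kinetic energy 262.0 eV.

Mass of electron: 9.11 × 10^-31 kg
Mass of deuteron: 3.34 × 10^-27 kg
The electron has the longer wavelength.

Using λ = h/√(2mKE):

For electron: λ₁ = h/√(2m₁KE) = 7.58 × 10^-11 m
For deuteron: λ₂ = h/√(2m₂KE) = 1.25 × 10^-12 m

Since λ ∝ 1/√m at constant kinetic energy, the lighter particle has the longer wavelength.

The electron has the longer de Broglie wavelength.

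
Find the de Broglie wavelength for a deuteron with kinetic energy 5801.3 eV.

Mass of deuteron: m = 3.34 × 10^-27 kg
2.66 × 10^-13 m

Using λ = h/√(2mKE):

First convert KE to Joules: KE = 5801.3 eV = 9.295 × 10^-16 J

λ = h/√(2mKE)
λ = (6.626 × 10^-34 J·s) / √(2 × 3.34 × 10^-27 kg × 9.295 × 10^-16 J)
λ = 2.66 × 10^-13 m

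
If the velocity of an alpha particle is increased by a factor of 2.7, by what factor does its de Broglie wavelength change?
The wavelength decreases by a factor of 2.7.

From λ = h/(mv), the wavelength is inversely proportional to velocity:

λ ∝ 1/v

If v → 2.7v, then λ → λ/2.7

When velocity is increased by a factor of 2.7, the wavelength decreases by a factor of 2.7.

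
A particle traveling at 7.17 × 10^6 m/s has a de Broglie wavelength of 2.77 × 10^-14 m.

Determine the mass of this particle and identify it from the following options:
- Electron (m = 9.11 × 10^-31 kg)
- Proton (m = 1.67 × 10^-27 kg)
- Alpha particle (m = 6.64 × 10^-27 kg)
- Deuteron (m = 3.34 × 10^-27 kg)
The particle is a deuteron.

From λ = h/(mv), solve for mass:

m = h/(λv)
m = (6.626 × 10^-34 J·s) / (2.77 × 10^-14 m × 7.17 × 10^6 m/s)
m = 3.34 × 10^-27 kg

Comparing with the listed masses, this is closest to a deuteron.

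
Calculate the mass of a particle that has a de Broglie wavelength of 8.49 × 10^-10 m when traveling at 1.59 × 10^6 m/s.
4.91 × 10^-31 kg

From the de Broglie relation λ = h/(mv), we solve for m:

m = h/(λv)
m = (6.626 × 10^-34 J·s) / (8.49 × 10^-10 m × 1.59 × 10^6 m/s)
m = 4.91 × 10^-31 kg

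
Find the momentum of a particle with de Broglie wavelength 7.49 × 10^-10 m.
8.85 × 10^-25 kg·m/s

From the de Broglie relation λ = h/p, we solve for p:

p = h/λ
p = (6.626 × 10^-34 J·s) / (7.49 × 10^-10 m)
p = 8.85 × 10^-25 kg·m/s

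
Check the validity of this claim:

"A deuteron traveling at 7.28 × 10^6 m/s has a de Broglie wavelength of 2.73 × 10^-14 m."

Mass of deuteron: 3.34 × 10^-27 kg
True

The claim is correct.

Using λ = h/(mv):
λ = (6.626 × 10^-34 J·s) / (3.34 × 10^-27 kg × 7.28 × 10^6 m/s)
λ = 2.73 × 10^-14 m

This matches the claimed value.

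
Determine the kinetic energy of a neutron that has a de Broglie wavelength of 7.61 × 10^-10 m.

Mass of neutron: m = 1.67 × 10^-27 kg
2.27 × 10^-22 J (or 1.42 × 10^-3 eV)

From λ = h/√(2mKE), we solve for KE:

λ² = h²/(2mKE)
KE = h²/(2mλ²)
KE = (6.626 × 10^-34 J·s)² / (2 × 1.67 × 10^-27 kg × (7.61 × 10^-10 m)²)
KE = 2.27 × 10^-22 J
KE = 1.42 × 10^-3 eV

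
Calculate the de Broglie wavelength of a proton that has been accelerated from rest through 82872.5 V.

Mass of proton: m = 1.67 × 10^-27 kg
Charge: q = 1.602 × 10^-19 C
9.95 × 10^-14 m

When a particle is accelerated through voltage V, it gains kinetic energy KE = qV.

The de Broglie wavelength is then λ = h/√(2mqV):

λ = h/√(2mqV)
λ = (6.626 × 10^-34 J·s) / √(2 × 1.67 × 10^-27 kg × 1.602 × 10^-19 C × 82872.5 V)
λ = 9.95 × 10^-14 m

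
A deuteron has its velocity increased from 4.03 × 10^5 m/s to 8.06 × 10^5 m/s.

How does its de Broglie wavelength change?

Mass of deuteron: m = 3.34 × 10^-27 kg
The wavelength decreases by a factor of 2.

Using λ = h/(mv):

Initial wavelength: λ₁ = h/(mv₁) = 4.92 × 10^-13 m
Final wavelength: λ₂ = h/(mv₂) = 2.46 × 10^-13 m

Since λ ∝ 1/v, when velocity increases by a factor of 2, the wavelength decreases by a factor of 2.

λ₂/λ₁ = v₁/v₂ = 1/2

The wavelength decreases by a factor of 2.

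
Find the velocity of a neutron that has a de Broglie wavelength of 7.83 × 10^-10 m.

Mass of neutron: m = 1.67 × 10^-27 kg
5.07 × 10^2 m/s

From the de Broglie relation λ = h/(mv), we solve for v:

v = h/(mλ)
v = (6.626 × 10^-34 J·s) / (1.67 × 10^-27 kg × 7.83 × 10^-10 m)
v = 5.07 × 10^2 m/s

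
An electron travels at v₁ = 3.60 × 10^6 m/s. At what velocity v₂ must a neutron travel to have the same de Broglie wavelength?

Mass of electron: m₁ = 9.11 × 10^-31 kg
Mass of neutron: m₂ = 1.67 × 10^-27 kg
v₂ = 1.96 × 10^3 m/s

For equal de Broglie wavelengths: λ₁ = λ₂

h/(m₁v₁) = h/(m₂v₂)
m₁v₁ = m₂v₂
v₂ = v₁ · (m₁/m₂)

v₂ = 3.60 × 10^6 m/s × (9.11 × 10^-31 kg / 1.67 × 10^-27 kg)
v₂ = 1.96 × 10^3 m/s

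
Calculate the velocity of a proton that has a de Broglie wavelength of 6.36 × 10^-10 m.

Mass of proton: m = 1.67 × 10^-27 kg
6.24 × 10^2 m/s

From the de Broglie relation λ = h/(mv), we solve for v:

v = h/(mλ)
v = (6.626 × 10^-34 J·s) / (1.67 × 10^-27 kg × 6.36 × 10^-10 m)
v = 6.24 × 10^2 m/s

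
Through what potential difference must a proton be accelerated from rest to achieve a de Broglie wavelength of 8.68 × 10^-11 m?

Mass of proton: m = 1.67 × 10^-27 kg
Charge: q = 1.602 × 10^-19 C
1.09 × 10^-1 V

From λ = h/√(2mqV), we solve for V:

λ² = h²/(2mqV)
V = h²/(2mqλ²)
V = (6.626 × 10^-34 J·s)² / (2 × 1.67 × 10^-27 kg × 1.602 × 10^-19 C × (8.68 × 10^-11 m)²)
V = 1.09 × 10^-1 V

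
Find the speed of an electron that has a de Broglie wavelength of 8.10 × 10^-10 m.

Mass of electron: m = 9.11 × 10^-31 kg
8.98 × 10^5 m/s

From the de Broglie relation λ = h/(mv), we solve for v:

v = h/(mλ)
v = (6.626 × 10^-34 J·s) / (9.11 × 10^-31 kg × 8.10 × 10^-10 m)
v = 8.98 × 10^5 m/s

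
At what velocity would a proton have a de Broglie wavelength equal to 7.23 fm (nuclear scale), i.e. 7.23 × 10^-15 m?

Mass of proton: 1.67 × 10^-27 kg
5.49 × 10^7 m/s

From λ = h/(mv), solve for v:

v = h/(mλ)
v = (6.626 × 10^-34 J·s) / (1.67 × 10^-27 kg × 7.23 × 10^-15 m)
v = 5.49 × 10^7 m/s

Note: This velocity is 18.3% of the speed of light, so relativistic corrections would be needed for a more accurate calculation.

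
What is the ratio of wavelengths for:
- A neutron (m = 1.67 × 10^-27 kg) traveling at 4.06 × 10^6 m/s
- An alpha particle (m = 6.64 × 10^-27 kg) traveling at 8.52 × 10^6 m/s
λ₁/λ₂ = 8.34

Using λ = h/(mv):

λ₁ = h/(m₁v₁) = 9.77 × 10^-14 m
λ₂ = h/(m₂v₂) = 1.17 × 10^-14 m

Ratio λ₁/λ₂ = (m₂v₂)/(m₁v₁)
         = (6.64 × 10^-27 kg × 8.52 × 10^6 m/s) / (1.67 × 10^-27 kg × 4.06 × 10^6 m/s)
         = 8.34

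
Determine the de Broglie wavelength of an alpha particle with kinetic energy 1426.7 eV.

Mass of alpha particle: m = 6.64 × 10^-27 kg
3.80 × 10^-13 m

Using λ = h/√(2mKE):

First convert KE to Joules: KE = 1426.7 eV = 2.286 × 10^-16 J

λ = h/√(2mKE)
λ = (6.626 × 10^-34 J·s) / √(2 × 6.64 × 10^-27 kg × 2.286 × 10^-16 J)
λ = 3.80 × 10^-13 m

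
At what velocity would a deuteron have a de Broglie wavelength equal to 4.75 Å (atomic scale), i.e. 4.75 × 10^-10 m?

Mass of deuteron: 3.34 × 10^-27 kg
4.18 × 10^2 m/s

From λ = h/(mv), solve for v:

v = h/(mλ)
v = (6.626 × 10^-34 J·s) / (3.34 × 10^-27 kg × 4.75 × 10^-10 m)
v = 4.18 × 10^2 m/s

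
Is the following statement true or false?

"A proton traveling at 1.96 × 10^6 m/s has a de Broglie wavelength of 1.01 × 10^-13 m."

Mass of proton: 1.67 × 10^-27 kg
False

The claim is incorrect.

Using λ = h/(mv):
λ = (6.626 × 10^-34 J·s) / (1.67 × 10^-27 kg × 1.96 × 10^6 m/s)
λ = 2.02 × 10^-13 m

The actual wavelength differs from the claimed 1.01 × 10^-13 m.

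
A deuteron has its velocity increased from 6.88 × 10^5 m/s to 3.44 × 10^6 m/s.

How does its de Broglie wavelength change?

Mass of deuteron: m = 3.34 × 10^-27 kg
The wavelength decreases by a factor of 5.

Using λ = h/(mv):

Initial wavelength: λ₁ = h/(mv₁) = 2.88 × 10^-13 m
Final wavelength: λ₂ = h/(mv₂) = 5.77 × 10^-14 m

Since λ ∝ 1/v, when velocity increases by a factor of 5, the wavelength decreases by a factor of 5.

λ₂/λ₁ = v₁/v₂ = 1/5

The wavelength decreases by a factor of 5.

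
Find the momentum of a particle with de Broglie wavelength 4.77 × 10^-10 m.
1.39 × 10^-24 kg·m/s

From the de Broglie relation λ = h/p, we solve for p:

p = h/λ
p = (6.626 × 10^-34 J·s) / (4.77 × 10^-10 m)
p = 1.39 × 10^-24 kg·m/s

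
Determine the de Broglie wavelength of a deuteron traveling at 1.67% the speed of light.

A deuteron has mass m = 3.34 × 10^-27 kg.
3.96 × 10^-14 m

Using the de Broglie relation λ = h/(mv):

v = 1.67% × c = 5.007 × 10^6 m/s

λ = h/(mv)
λ = (6.626 × 10^-34 J·s) / (3.34 × 10^-27 kg × 5.007 × 10^6 m/s)
λ = 3.96 × 10^-14 m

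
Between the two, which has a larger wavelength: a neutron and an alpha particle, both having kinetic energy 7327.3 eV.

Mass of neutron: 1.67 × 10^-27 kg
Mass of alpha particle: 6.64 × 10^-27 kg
The neutron has the longer wavelength.

Using λ = h/√(2mKE):

For neutron: λ₁ = h/√(2m₁KE) = 3.35 × 10^-13 m
For alpha particle: λ₂ = h/√(2m₂KE) = 1.68 × 10^-13 m

Since λ ∝ 1/√m at constant kinetic energy, the lighter particle has the longer wavelength.

The neutron has the longer de Broglie wavelength.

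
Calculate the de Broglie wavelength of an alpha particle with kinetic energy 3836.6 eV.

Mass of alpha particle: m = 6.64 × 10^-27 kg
2.32 × 10^-13 m

Using λ = h/√(2mKE):

First convert KE to Joules: KE = 3836.6 eV = 6.147 × 10^-16 J

λ = h/√(2mKE)
λ = (6.626 × 10^-34 J·s) / √(2 × 6.64 × 10^-27 kg × 6.147 × 10^-16 J)
λ = 2.32 × 10^-13 m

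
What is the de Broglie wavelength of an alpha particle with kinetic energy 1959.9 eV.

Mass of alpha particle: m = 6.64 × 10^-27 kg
3.24 × 10^-13 m

Using λ = h/√(2mKE):

First convert KE to Joules: KE = 1959.9 eV = 3.140 × 10^-16 J

λ = h/√(2mKE)
λ = (6.626 × 10^-34 J·s) / √(2 × 6.64 × 10^-27 kg × 3.140 × 10^-16 J)
λ = 3.24 × 10^-13 m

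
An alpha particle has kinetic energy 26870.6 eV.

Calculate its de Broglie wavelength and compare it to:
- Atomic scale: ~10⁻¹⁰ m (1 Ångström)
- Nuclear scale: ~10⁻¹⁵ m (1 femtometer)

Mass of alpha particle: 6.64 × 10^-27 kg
λ = 8.76 × 10^-14 m, which is between nuclear and atomic scales.

Using λ = h/√(2mKE):

KE = 26870.6 eV = 4.305 × 10^-15 J

λ = h/√(2mKE)
λ = (6.626 × 10^-34 J·s) / √(2 × 6.64 × 10^-27 kg × 4.305 × 10^-15 J)
λ = 8.76 × 10^-14 m

Comparison:
- Atomic scale (10⁻¹⁰ m): λ is 0.00088× this size
- Nuclear scale (10⁻¹⁵ m): λ is 88× this size

The wavelength is between nuclear and atomic scales.

This wavelength is appropriate for probing atomic structure but too large for nuclear physics experiments.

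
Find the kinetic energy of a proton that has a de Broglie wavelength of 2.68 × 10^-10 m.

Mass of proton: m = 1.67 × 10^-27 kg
1.83 × 10^-21 J (or 0.0114 eV)

From λ = h/√(2mKE), we solve for KE:

λ² = h²/(2mKE)
KE = h²/(2mλ²)
KE = (6.626 × 10^-34 J·s)² / (2 × 1.67 × 10^-27 kg × (2.68 × 10^-10 m)²)
KE = 1.83 × 10^-21 J
KE = 0.0114 eV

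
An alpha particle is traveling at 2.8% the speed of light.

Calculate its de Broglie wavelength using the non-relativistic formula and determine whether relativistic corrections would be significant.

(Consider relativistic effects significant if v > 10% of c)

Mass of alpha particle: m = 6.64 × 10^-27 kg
No, relativistic corrections are not needed.

Using the non-relativistic de Broglie formula λ = h/(mv):

v = 2.8% × c = 8.394 × 10^6 m/s

λ = h/(mv)
λ = (6.626 × 10^-34 J·s) / (6.64 × 10^-27 kg × 8.394 × 10^6 m/s)
λ = 1.19 × 10^-14 m

Since v = 2.8% of c < 10% of c, relativistic corrections are NOT significant and this non-relativistic result is a good approximation.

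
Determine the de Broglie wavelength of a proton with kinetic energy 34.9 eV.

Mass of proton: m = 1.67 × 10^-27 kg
4.85 × 10^-12 m

Using λ = h/√(2mKE):

First convert KE to Joules: KE = 34.9 eV = 5.592 × 10^-18 J

λ = h/√(2mKE)
λ = (6.626 × 10^-34 J·s) / √(2 × 1.67 × 10^-27 kg × 5.592 × 10^-18 J)
λ = 4.85 × 10^-12 m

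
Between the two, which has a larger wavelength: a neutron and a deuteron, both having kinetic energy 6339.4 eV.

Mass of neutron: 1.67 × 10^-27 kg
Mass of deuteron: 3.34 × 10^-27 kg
The neutron has the longer wavelength.

Using λ = h/√(2mKE):

For neutron: λ₁ = h/√(2m₁KE) = 3.60 × 10^-13 m
For deuteron: λ₂ = h/√(2m₂KE) = 2.54 × 10^-13 m

Since λ ∝ 1/√m at constant kinetic energy, the lighter particle has the longer wavelength.

The neutron has the longer de Broglie wavelength.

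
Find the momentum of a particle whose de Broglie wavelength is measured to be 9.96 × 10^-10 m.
6.65 × 10^-25 kg·m/s

From the de Broglie relation λ = h/p, we solve for p:

p = h/λ
p = (6.626 × 10^-34 J·s) / (9.96 × 10^-10 m)
p = 6.65 × 10^-25 kg·m/s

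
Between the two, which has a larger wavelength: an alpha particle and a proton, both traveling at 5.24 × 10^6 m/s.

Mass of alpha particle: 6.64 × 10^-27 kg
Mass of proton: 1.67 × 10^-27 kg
The proton has the longer wavelength.

Using λ = h/(mv), since both particles have the same velocity, the wavelength depends only on mass.

For alpha particle: λ₁ = h/(m₁v) = 1.90 × 10^-14 m
For proton: λ₂ = h/(m₂v) = 7.57 × 10^-14 m

Since λ ∝ 1/m at constant velocity, the lighter particle has the longer wavelength.

The proton has the longer de Broglie wavelength.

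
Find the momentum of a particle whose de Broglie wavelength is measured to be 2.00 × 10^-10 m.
3.31 × 10^-24 kg·m/s

From the de Broglie relation λ = h/p, we solve for p:

p = h/λ
p = (6.626 × 10^-34 J·s) / (2.00 × 10^-10 m)
p = 3.31 × 10^-24 kg·m/s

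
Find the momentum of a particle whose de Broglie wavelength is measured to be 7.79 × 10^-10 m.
8.51 × 10^-25 kg·m/s

From the de Broglie relation λ = h/p, we solve for p:

p = h/λ
p = (6.626 × 10^-34 J·s) / (7.79 × 10^-10 m)
p = 8.51 × 10^-25 kg·m/s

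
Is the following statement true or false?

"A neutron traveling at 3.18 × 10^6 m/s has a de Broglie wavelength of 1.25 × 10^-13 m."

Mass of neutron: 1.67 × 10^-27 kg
True

The claim is correct.

Using λ = h/(mv):
λ = (6.626 × 10^-34 J·s) / (1.67 × 10^-27 kg × 3.18 × 10^6 m/s)
λ = 1.25 × 10^-13 m

This matches the claimed value.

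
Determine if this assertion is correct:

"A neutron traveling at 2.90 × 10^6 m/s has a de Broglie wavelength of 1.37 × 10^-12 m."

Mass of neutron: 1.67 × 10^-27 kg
False

The claim is incorrect.

Using λ = h/(mv):
λ = (6.626 × 10^-34 J·s) / (1.67 × 10^-27 kg × 2.90 × 10^6 m/s)
λ = 1.37 × 10^-13 m

The actual wavelength differs from the claimed 1.37 × 10^-12 m.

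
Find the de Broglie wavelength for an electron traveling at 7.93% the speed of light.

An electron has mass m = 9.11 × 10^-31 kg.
3.06 × 10^-11 m

Using the de Broglie relation λ = h/(mv):

v = 7.93% × c = 2.377 × 10^7 m/s

λ = h/(mv)
λ = (6.626 × 10^-34 J·s) / (9.11 × 10^-31 kg × 2.377 × 10^7 m/s)
λ = 3.06 × 10^-11 m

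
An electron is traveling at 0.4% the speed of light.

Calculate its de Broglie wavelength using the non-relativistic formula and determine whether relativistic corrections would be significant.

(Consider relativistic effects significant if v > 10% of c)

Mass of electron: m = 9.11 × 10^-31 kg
No, relativistic corrections are not needed.

Using the non-relativistic de Broglie formula λ = h/(mv):

v = 0.4% × c = 1.199 × 10^6 m/s

λ = h/(mv)
λ = (6.626 × 10^-34 J·s) / (9.11 × 10^-31 kg × 1.199 × 10^6 m/s)
λ = 6.07 × 10^-10 m

Since v = 0.4% of c < 10% of c, relativistic corrections are NOT significant and this non-relativistic result is a good approximation.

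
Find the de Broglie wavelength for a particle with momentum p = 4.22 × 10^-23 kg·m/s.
1.57 × 10^-11 m

Using the de Broglie relation λ = h/p:

λ = h/p
λ = (6.626 × 10^-34 J·s) / (4.22 × 10^-23 kg·m/s)
λ = 1.57 × 10^-11 m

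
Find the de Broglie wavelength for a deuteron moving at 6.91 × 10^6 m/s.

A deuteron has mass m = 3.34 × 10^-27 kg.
2.87 × 10^-14 m

Using the de Broglie relation λ = h/(mv):

λ = h/(mv)
λ = (6.626 × 10^-34 J·s) / (3.34 × 10^-27 kg × 6.91 × 10^6 m/s)
λ = 2.87 × 10^-14 m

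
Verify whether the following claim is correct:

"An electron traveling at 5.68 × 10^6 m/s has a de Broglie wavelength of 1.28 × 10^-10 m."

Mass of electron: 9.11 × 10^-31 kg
True

The claim is correct.

Using λ = h/(mv):
λ = (6.626 × 10^-34 J·s) / (9.11 × 10^-31 kg × 5.68 × 10^6 m/s)
λ = 1.28 × 10^-10 m

This matches the claimed value.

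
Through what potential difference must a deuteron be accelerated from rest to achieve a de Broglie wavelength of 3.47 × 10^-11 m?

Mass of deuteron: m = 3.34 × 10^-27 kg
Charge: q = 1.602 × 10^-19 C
3.41 × 10^-1 V

From λ = h/√(2mqV), we solve for V:

λ² = h²/(2mqV)
V = h²/(2mqλ²)
V = (6.626 × 10^-34 J·s)² / (2 × 3.34 × 10^-27 kg × 1.602 × 10^-19 C × (3.47 × 10^-11 m)²)
V = 3.41 × 10^-1 V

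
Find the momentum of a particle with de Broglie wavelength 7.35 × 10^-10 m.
9.01 × 10^-25 kg·m/s

From the de Broglie relation λ = h/p, we solve for p:

p = h/λ
p = (6.626 × 10^-34 J·s) / (7.35 × 10^-10 m)
p = 9.01 × 10^-25 kg·m/s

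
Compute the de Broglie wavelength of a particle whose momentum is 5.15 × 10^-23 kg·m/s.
1.29 × 10^-11 m

Using the de Broglie relation λ = h/p:

λ = h/p
λ = (6.626 × 10^-34 J·s) / (5.15 × 10^-23 kg·m/s)
λ = 1.29 × 10^-11 m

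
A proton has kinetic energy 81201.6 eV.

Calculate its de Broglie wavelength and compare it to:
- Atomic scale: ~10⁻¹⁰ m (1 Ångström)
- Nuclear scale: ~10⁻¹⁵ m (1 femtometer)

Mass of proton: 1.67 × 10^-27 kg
λ = 1.01 × 10^-13 m, which is between nuclear and atomic scales.

Using λ = h/√(2mKE):

KE = 81201.6 eV = 1.301 × 10^-14 J

λ = h/√(2mKE)
λ = (6.626 × 10^-34 J·s) / √(2 × 1.67 × 10^-27 kg × 1.301 × 10^-14 J)
λ = 1.01 × 10^-13 m

Comparison:
- Atomic scale (10⁻¹⁰ m): λ is 0.001× this size
- Nuclear scale (10⁻¹⁵ m): λ is 1e+02× this size

The wavelength is between nuclear and atomic scales.

This wavelength is appropriate for probing atomic structure but too large for nuclear physics experiments.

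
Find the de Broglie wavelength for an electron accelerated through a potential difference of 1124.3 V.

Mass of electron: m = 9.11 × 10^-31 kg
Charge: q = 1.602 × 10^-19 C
3.66 × 10^-11 m

When a particle is accelerated through voltage V, it gains kinetic energy KE = qV.

The de Broglie wavelength is then λ = h/√(2mqV):

λ = h/√(2mqV)
λ = (6.626 × 10^-34 J·s) / √(2 × 9.11 × 10^-31 kg × 1.602 × 10^-19 C × 1124.3 V)
λ = 3.66 × 10^-11 m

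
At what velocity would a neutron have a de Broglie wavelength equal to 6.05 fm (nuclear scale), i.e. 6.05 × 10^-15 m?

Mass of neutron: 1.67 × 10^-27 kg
6.56 × 10^7 m/s

From λ = h/(mv), solve for v:

v = h/(mλ)
v = (6.626 × 10^-34 J·s) / (1.67 × 10^-27 kg × 6.05 × 10^-15 m)
v = 6.56 × 10^7 m/s

Note: This velocity is 21.9% of the speed of light, so relativistic corrections would be needed for a more accurate calculation.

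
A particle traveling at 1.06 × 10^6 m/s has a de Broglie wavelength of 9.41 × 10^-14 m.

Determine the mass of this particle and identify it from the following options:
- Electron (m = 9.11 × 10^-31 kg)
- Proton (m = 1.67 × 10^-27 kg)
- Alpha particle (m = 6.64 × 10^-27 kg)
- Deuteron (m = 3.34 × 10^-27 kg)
The particle is an alpha particle.

From λ = h/(mv), solve for mass:

m = h/(λv)
m = (6.626 × 10^-34 J·s) / (9.41 × 10^-14 m × 1.06 × 10^6 m/s)
m = 6.64 × 10^-27 kg

Comparing with the listed masses, this is closest to an alpha particle.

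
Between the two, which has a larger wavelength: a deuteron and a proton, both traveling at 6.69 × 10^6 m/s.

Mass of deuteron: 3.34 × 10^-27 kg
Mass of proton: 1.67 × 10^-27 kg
The proton has the longer wavelength.

Using λ = h/(mv), since both particles have the same velocity, the wavelength depends only on mass.

For deuteron: λ₁ = h/(m₁v) = 2.97 × 10^-14 m
For proton: λ₂ = h/(m₂v) = 5.93 × 10^-14 m

Since λ ∝ 1/m at constant velocity, the lighter particle has the longer wavelength.

The proton has the longer de Broglie wavelength.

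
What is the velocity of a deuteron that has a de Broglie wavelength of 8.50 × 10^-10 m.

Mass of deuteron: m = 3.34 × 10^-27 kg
2.33 × 10^2 m/s

From the de Broglie relation λ = h/(mv), we solve for v:

v = h/(mλ)
v = (6.626 × 10^-34 J·s) / (3.34 × 10^-27 kg × 8.50 × 10^-10 m)
v = 2.33 × 10^2 m/s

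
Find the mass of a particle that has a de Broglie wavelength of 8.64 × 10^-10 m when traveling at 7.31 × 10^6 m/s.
1.05 × 10^-31 kg

From the de Broglie relation λ = h/(mv), we solve for m:

m = h/(λv)
m = (6.626 × 10^-34 J·s) / (8.64 × 10^-10 m × 7.31 × 10^6 m/s)
m = 1.05 × 10^-31 kg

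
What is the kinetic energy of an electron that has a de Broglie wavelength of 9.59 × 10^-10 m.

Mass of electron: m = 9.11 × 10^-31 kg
2.62 × 10^-19 J (or 1.64 eV)

From λ = h/√(2mKE), we solve for KE:

λ² = h²/(2mKE)
KE = h²/(2mλ²)
KE = (6.626 × 10^-34 J·s)² / (2 × 9.11 × 10^-31 kg × (9.59 × 10^-10 m)²)
KE = 2.62 × 10^-19 J
KE = 1.64 eV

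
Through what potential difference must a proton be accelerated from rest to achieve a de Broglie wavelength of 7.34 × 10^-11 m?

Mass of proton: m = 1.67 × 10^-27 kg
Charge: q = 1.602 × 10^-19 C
1.52 × 10^-1 V

From λ = h/√(2mqV), we solve for V:

λ² = h²/(2mqV)
V = h²/(2mqλ²)
V = (6.626 × 10^-34 J·s)² / (2 × 1.67 × 10^-27 kg × 1.602 × 10^-19 C × (7.34 × 10^-11 m)²)
V = 1.52 × 10^-1 V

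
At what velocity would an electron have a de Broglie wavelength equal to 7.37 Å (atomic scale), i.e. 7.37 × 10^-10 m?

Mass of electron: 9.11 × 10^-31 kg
9.87 × 10^5 m/s

From λ = h/(mv), solve for v:

v = h/(mλ)
v = (6.626 × 10^-34 J·s) / (9.11 × 10^-31 kg × 7.37 × 10^-10 m)
v = 9.87 × 10^5 m/s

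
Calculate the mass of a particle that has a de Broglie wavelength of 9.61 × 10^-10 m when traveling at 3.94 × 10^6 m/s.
1.75 × 10^-31 kg

From the de Broglie relation λ = h/(mv), we solve for m:

m = h/(λv)
m = (6.626 × 10^-34 J·s) / (9.61 × 10^-10 m × 3.94 × 10^6 m/s)
m = 1.75 × 10^-31 kg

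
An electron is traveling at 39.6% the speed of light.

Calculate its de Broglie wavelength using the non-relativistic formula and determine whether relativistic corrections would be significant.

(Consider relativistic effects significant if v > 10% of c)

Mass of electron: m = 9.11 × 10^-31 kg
Yes, relativistic corrections are needed.

Using the non-relativistic de Broglie formula λ = h/(mv):

v = 39.6% × c = 1.187 × 10^8 m/s

λ = h/(mv)
λ = (6.626 × 10^-34 J·s) / (9.11 × 10^-31 kg × 1.187 × 10^8 m/s)
λ = 6.13 × 10^-12 m

Since v = 39.6% of c > 10% of c, relativistic corrections ARE significant and the actual wavelength would differ from this non-relativistic estimate.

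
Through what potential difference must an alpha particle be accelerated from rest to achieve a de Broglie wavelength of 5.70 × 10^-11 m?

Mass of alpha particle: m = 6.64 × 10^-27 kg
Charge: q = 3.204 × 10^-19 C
3.18 × 10^-2 V

From λ = h/√(2mqV), we solve for V:

λ² = h²/(2mqV)
V = h²/(2mqλ²)
V = (6.626 × 10^-34 J·s)² / (2 × 6.64 × 10^-27 kg × 3.204 × 10^-19 C × (5.70 × 10^-11 m)²)
V = 3.18 × 10^-2 V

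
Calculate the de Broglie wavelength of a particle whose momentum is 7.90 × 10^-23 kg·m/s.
8.39 × 10^-12 m

Using the de Broglie relation λ = h/p:

λ = h/p
λ = (6.626 × 10^-34 J·s) / (7.90 × 10^-23 kg·m/s)
λ = 8.39 × 10^-12 m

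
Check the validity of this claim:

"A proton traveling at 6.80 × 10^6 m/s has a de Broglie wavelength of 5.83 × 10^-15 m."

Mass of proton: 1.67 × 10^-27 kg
False

The claim is incorrect.

Using λ = h/(mv):
λ = (6.626 × 10^-34 J·s) / (1.67 × 10^-27 kg × 6.80 × 10^6 m/s)
λ = 5.83 × 10^-14 m

The actual wavelength differs from the claimed 5.83 × 10^-15 m.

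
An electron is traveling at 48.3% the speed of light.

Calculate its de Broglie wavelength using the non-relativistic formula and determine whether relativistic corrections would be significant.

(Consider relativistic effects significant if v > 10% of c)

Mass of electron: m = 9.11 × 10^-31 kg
Yes, relativistic corrections are needed.

Using the non-relativistic de Broglie formula λ = h/(mv):

v = 48.3% × c = 1.448 × 10^8 m/s

λ = h/(mv)
λ = (6.626 × 10^-34 J·s) / (9.11 × 10^-31 kg × 1.448 × 10^8 m/s)
λ = 5.02 × 10^-12 m

Since v = 48.3% of c > 10% of c, relativistic corrections ARE significant and the actual wavelength would differ from this non-relativistic estimate.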